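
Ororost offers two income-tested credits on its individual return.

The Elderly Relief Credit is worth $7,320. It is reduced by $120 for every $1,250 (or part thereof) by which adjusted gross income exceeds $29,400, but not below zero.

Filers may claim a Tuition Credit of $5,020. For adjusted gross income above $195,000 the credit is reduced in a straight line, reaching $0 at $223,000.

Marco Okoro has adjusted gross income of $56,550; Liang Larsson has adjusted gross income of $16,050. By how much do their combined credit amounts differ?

Marco ($56,550): Elderly Relief Credit: income exceeds $29,400 by $27,150, which is 22 full-or-partial $1,250 increments; reduction = 22 × $120 = $2,640, leaving $4,680. Tuition Credit: $56,550 is at or below the $195,000 threshold, so the full $5,020 applies. total $4,680 + $5,020 = $9,700
Liang ($16,050): Elderly Relief Credit: $16,050 is at or below the $29,400 threshold, so the full $7,320 applies. Tuition Credit: $16,050 is at or below the $195,000 threshold, so the full $5,020 applies. total $7,320 + $5,020 = $12,340
Difference: |$9,700 − $12,340| = $2,640.

$2,640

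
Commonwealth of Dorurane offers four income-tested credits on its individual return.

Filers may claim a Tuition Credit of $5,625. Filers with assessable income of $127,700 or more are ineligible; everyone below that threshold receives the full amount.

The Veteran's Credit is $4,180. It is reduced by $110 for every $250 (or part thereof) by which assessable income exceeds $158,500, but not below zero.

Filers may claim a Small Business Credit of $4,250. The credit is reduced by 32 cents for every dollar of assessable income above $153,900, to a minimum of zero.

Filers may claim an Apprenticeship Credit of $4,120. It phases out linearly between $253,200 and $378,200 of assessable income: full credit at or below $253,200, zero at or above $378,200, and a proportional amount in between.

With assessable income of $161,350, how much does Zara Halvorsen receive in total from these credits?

Tuition Credit: $161,350 meets or exceeds the $127,700 cutoff, so the credit is $0.
Veteran's Credit: income exceeds $158,500 by $2,850, which is 12 full-or-partial $250 increments; reduction = 12 × $110 = $1,320, leaving $2,860.
Small Business Credit: 32% of the $7,450 excess over $153,900 is $2,384; credit = $4,250 − $2,384 = $1,866.
Apprenticeship Credit: $161,350 is at or below the $253,200 threshold, so the full $4,120 applies.
Total: $0 + $2,860 + $1,866 + $4,120 = $8,846.

$8,846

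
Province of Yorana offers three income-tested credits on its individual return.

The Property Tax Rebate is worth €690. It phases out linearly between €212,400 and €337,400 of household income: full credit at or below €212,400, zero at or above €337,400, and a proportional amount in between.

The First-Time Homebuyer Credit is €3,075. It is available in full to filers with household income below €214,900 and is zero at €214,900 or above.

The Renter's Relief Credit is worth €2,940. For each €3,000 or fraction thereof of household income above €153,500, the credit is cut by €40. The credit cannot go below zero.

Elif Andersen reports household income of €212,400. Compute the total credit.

Property Tax Rebate: €212,400 is at or below the €212,400 threshold, so the full €690 applies.
First-Time Homebuyer Credit: €212,400 is below the €214,900 cutoff, so the full €3,075 applies.
Renter's Relief Credit: income exceeds €153,500 by €58,900, which is 20 full-or-partial €3,000 increments; reduction = 20 × €40 = €800, leaving €2,140.
Total: €690 + €3,075 + €2,140 = €5,905.

€5,905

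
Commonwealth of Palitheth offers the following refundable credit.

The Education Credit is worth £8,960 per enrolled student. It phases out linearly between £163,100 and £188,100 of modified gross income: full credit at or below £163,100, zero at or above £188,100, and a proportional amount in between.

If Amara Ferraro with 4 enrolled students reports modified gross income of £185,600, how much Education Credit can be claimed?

£3,584

Education Credit: base = 4 × £8,960 = £35,840. £185,600 is £22,500 into a £25,000 phase-out range, leaving 2,500/25,000 of the credit: £35,840 × 2,500/25,000 = £3,584.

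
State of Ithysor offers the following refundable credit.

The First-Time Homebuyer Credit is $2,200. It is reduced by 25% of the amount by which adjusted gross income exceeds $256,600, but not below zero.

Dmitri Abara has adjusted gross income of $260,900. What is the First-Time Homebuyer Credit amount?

$1,125

First-Time Homebuyer Credit: 25% of the $4,300 excess over $256,600 is $1,075; credit = $2,200 − $1,075 = $1,125.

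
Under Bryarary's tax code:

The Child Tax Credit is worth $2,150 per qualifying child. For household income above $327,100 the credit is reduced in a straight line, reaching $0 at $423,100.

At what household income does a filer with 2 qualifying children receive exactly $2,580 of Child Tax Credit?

Full credit = 2 × $2,150 = $4,300.
$2,580 is 2,580/4,300 of the full $4,300, so 1,720/4,300 of the $96,000 range has been used: income = $327,100 + $96,000 × 1,720/4,300 = $365,500.

$365,500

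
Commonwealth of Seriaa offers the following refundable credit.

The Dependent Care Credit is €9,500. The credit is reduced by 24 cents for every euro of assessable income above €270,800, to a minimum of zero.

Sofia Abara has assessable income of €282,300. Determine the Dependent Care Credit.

€6,740

Dependent Care Credit: 24% of the €11,500 excess over €270,800 is €2,760; credit = €9,500 − €2,760 = €6,740.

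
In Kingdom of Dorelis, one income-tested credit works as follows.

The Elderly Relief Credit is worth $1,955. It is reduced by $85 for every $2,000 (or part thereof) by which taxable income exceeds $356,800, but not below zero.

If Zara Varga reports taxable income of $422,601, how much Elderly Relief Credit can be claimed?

Elderly Relief Credit: income exceeds $356,800 by $65,801 → 33 increments × $85 = $2,805 ≥ base, so the credit is $0.

$0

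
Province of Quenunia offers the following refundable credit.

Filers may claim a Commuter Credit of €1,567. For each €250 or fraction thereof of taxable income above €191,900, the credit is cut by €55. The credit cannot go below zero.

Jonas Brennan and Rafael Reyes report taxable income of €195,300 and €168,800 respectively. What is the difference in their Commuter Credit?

€770

Jonas (€195,300): Commuter Credit: income exceeds €191,900 by €3,400, which is 14 full-or-partial €250 increments; reduction = 14 × €55 = €770, leaving €797.
Rafael (€168,800): Commuter Credit: €168,800 is at or below the €191,900 threshold, so the full €1,567 applies.
Difference: |€797 − €1,567| = €770.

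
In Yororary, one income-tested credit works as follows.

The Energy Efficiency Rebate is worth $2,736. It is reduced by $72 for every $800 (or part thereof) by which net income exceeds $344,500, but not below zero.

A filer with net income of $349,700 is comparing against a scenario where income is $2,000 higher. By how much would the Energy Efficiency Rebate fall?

$144

At $349,700 — income exceeds $344,500 by $5,200, which is 7 full-or-partial $800 increments; reduction = 7 × $72 = $504, leaving $2,232.
At $351,700 — income exceeds $344,500 by $7,200, which is 9 full-or-partial $800 increments; reduction = 9 × $72 = $648, leaving $2,088.
Lost: $2,232 − $2,088 = $144.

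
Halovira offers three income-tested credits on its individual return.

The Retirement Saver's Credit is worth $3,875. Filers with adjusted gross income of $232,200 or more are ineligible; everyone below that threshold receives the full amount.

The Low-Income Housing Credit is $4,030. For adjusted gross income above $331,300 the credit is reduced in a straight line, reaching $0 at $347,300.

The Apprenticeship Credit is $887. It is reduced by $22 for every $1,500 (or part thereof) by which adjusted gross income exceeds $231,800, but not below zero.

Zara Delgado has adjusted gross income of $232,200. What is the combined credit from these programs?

Retirement Saver's Credit: $232,200 meets or exceeds the $232,200 cutoff, so the credit is $0.
Low-Income Housing Credit: $232,200 is at or below the $331,300 threshold, so the full $4,030 applies.
Apprenticeship Credit: income exceeds $231,800 by $400, which is 1 full-or-partial $1,500 increment; reduction = 1 × $22 = $22, leaving $865.
Total: $0 + $4,030 + $865 = $4,895.

$4,895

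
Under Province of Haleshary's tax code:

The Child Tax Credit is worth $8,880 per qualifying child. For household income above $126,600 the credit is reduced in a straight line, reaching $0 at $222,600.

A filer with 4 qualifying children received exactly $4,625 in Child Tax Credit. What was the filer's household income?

Full credit = 4 × $8,880 = $35,520.
$4,625 is 4,625/35,520 of the full $35,520, so 30,895/35,520 of the $96,000 range has been used: income = $126,600 + $96,000 × 30,895/35,520 = $210,100.

$210,100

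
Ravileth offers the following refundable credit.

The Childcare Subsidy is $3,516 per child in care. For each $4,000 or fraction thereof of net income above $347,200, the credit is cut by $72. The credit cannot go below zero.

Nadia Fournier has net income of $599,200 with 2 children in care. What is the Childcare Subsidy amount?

$2,496

Childcare Subsidy: base = 2 × $3,516 = $7,032. income exceeds $347,200 by $252,000, which is 63 full-or-partial $4,000 increments; reduction = 63 × $72 = $4,536, leaving $2,496.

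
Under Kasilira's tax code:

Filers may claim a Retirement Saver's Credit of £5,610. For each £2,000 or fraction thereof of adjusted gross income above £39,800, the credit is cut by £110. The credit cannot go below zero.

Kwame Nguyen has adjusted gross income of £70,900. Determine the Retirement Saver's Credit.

£3,850

Retirement Saver's Credit: income exceeds £39,800 by £31,100, which is 16 full-or-partial £2,000 increments; reduction = 16 × £110 = £1,760, leaving £3,850.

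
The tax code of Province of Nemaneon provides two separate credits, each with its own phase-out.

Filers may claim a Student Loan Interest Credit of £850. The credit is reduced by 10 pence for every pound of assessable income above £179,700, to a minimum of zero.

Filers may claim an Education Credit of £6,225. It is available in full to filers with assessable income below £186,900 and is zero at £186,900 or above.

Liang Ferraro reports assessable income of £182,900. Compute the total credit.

£6,755

Student Loan Interest Credit: 10% of the £3,200 excess over £179,700 is £320; credit = £850 − £320 = £530.
Education Credit: £182,900 is below the £186,900 cutoff, so the full £6,225 applies.
Total: £530 + £6,225 = £6,755.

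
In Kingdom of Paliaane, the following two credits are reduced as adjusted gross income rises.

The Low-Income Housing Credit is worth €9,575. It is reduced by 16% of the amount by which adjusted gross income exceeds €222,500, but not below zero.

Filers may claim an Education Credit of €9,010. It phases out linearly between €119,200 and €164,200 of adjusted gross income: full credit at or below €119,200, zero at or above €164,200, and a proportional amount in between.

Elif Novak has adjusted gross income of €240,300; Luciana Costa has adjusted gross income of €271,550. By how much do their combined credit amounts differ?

€5,000

Elif (€240,300): Low-Income Housing Credit: 16% of the €17,800 excess over €222,500 is €2,848; credit = €9,575 − €2,848 = €6,727. Education Credit: €240,300 is at or above €164,200, so the credit is €0. total €6,727 + €0 = €6,727
Luciana (€271,550): Low-Income Housing Credit: 16% of the €49,050 excess over €222,500 is €7,848; credit = €9,575 − €7,848 = €1,727. Education Credit: €271,550 is at or above €164,200, so the credit is €0. total €1,727 + €0 = €1,727
Difference: |€6,727 − €1,727| = €5,000.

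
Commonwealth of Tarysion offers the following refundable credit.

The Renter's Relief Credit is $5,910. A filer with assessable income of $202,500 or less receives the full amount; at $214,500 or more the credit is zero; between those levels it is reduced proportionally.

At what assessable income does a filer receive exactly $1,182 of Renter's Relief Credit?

$1,182 is 1,182/5,910 of the full $5,910, so 4,728/5,910 of the $12,000 range has been used: income = $202,500 + $12,000 × 4,728/5,910 = $212,100.

$212,100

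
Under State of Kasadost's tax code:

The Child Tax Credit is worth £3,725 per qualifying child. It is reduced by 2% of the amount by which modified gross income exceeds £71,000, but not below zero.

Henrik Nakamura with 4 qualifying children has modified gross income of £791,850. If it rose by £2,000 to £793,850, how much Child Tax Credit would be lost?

£40

At £791,850 — base = 4 × £3,725 = £14,900. 2% of the £720,850 excess over £71,000 is £14,417; credit = £14,900 − £14,417 = £483.
At £793,850 — base = 4 × £3,725 = £14,900. 2% of the £722,850 excess over £71,000 is £14,457; credit = £14,900 − £14,457 = £443.
Lost: £483 − £443 = £40.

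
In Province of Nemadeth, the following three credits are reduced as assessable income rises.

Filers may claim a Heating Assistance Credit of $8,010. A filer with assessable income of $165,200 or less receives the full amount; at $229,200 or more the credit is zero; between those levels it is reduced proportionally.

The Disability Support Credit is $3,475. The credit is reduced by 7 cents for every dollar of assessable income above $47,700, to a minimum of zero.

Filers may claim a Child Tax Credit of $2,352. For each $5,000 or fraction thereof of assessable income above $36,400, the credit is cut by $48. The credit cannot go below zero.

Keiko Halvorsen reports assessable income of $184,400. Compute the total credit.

$6,519

Heating Assistance Credit: $184,400 is $19,200 into a $64,000 phase-out range, leaving 44,800/64,000 of the credit: $8,010 × 44,800/64,000 = $5,607.
Disability Support Credit: 7% of the $136,700 excess over $47,700 is $9,569 ≥ base, so the credit is $0.
Child Tax Credit: income exceeds $36,400 by $148,000, which is 30 full-or-partial $5,000 increments; reduction = 30 × $48 = $1,440, leaving $912.
Total: $5,607 + $0 + $912 = $6,519.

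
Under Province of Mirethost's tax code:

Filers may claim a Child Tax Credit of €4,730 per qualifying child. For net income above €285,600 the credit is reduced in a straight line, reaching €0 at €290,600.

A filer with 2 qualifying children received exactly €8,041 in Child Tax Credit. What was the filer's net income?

€286,350

Full credit = 2 × €4,730 = €9,460.
€8,041 is 8,041/9,460 of the full €9,460, so 1,419/9,460 of the €5,000 range has been used: income = €285,600 + €5,000 × 1,419/9,460 = €286,350.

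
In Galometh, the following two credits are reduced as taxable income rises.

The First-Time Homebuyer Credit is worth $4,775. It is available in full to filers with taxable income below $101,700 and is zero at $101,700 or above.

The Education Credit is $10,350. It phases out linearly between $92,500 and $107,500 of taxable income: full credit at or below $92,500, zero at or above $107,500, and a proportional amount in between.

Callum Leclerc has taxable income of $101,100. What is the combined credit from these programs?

First-Time Homebuyer Credit: $101,100 is below the $101,700 cutoff, so the full $4,775 applies.
Education Credit: $101,100 is $8,600 into a $15,000 phase-out range, leaving 6,400/15,000 of the credit: $10,350 × 6,400/15,000 = $4,416.
Total: $4,775 + $4,416 = $9,191.

$9,191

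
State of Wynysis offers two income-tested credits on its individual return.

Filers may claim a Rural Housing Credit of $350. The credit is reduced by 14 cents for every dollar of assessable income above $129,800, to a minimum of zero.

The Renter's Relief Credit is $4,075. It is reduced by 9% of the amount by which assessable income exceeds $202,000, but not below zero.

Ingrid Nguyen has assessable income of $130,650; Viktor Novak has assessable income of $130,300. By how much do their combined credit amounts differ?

$49

Ingrid ($130,650): Rural Housing Credit: 14% of the $850 excess over $129,800 is $119; credit = $350 − $119 = $231. Renter's Relief Credit: $130,650 is at or below the $202,000 threshold, so the full $4,075 applies. total $231 + $4,075 = $4,306
Viktor ($130,300): Rural Housing Credit: 14% of the $500 excess over $129,800 is $70; credit = $350 − $70 = $280. Renter's Relief Credit: $130,300 is at or below the $202,000 threshold, so the full $4,075 applies. total $280 + $4,075 = $4,355
Difference: |$4,306 − $4,355| = $49.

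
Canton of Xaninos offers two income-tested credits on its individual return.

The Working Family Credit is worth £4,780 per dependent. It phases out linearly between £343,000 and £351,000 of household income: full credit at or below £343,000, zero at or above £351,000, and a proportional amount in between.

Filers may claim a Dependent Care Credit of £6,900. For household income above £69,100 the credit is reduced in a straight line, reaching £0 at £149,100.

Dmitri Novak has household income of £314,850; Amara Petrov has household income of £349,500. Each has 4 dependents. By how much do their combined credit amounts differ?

£15,535

Dmitri (£314,850): Working Family Credit: base = 4 × £4,780 = £19,120. £314,850 is at or below the £343,000 threshold, so the full £19,120 applies. Dependent Care Credit: £314,850 is at or above £149,100, so the credit is £0. total £19,120 + £0 = £19,120
Amara (£349,500): Working Family Credit: base = 4 × £4,780 = £19,120. £349,500 is £6,500 into a £8,000 phase-out range, leaving 1,500/8,000 of the credit: £19,120 × 1,500/8,000 = £3,585. Dependent Care Credit: £349,500 is at or above £149,100, so the credit is £0. total £3,585 + £0 = £3,585
Difference: |£19,120 − £3,585| = £15,535.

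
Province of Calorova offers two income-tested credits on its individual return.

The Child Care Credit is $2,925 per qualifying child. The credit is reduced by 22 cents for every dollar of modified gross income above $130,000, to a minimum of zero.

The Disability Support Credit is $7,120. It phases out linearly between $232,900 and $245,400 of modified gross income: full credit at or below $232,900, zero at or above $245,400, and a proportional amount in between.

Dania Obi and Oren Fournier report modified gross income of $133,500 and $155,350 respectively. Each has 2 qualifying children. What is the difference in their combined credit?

Dania ($133,500): Child Care Credit: base = 2 × $2,925 = $5,850. 22% of the $3,500 excess over $130,000 is $770; credit = $5,850 − $770 = $5,080. Disability Support Credit: $133,500 is at or below the $232,900 threshold, so the full $7,120 applies. total $5,080 + $7,120 = $12,200
Oren ($155,350): Child Care Credit: base = 2 × $2,925 = $5,850. 22% of the $25,350 excess over $130,000 is $5,577; credit = $5,850 − $5,577 = $273. Disability Support Credit: $155,350 is at or below the $232,900 threshold, so the full $7,120 applies. total $273 + $7,120 = $7,393
Difference: |$12,200 − $7,393| = $4,807.

$4,807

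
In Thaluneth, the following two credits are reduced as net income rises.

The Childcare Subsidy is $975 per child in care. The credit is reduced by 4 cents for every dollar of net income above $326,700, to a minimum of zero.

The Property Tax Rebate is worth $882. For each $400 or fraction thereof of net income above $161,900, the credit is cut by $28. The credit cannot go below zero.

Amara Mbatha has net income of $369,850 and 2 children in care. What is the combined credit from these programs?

$224

Childcare Subsidy: base = 2 × $975 = $1,950. 4% of the $43,150 excess over $326,700 is $1,726; credit = $1,950 − $1,726 = $224.
Property Tax Rebate: income exceeds $161,900 by $207,950 → 520 increments × $28 = $14,560 ≥ base, so the credit is $0.
Total: $224 + $0 = $224.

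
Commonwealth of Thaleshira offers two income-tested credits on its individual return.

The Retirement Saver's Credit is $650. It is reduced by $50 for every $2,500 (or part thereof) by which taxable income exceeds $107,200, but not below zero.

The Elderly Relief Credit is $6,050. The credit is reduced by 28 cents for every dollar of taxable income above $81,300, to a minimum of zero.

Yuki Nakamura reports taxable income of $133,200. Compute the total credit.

Retirement Saver's Credit: income exceeds $107,200 by $26,000, which is 11 full-or-partial $2,500 increments; reduction = 11 × $50 = $550, leaving $100.
Elderly Relief Credit: 28% of the $51,900 excess over $81,300 is $14,532 ≥ base, so the credit is $0.
Total: $100 + $0 = $100.

$100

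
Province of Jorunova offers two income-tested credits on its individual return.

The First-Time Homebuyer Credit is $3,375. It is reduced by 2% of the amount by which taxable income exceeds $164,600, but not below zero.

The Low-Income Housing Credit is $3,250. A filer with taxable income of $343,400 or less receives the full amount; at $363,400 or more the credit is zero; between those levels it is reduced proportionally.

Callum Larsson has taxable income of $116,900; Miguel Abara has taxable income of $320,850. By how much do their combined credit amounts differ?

Callum ($116,900): First-Time Homebuyer Credit: $116,900 is at or below the $164,600 threshold, so the full $3,375 applies. Low-Income Housing Credit: $116,900 is at or below the $343,400 threshold, so the full $3,250 applies. total $3,375 + $3,250 = $6,625
Miguel ($320,850): First-Time Homebuyer Credit: 2% of the $156,250 excess over $164,600 is $3,125; credit = $3,375 − $3,125 = $250. Low-Income Housing Credit: $320,850 is at or below the $343,400 threshold, so the full $3,250 applies. total $250 + $3,250 = $3,500
Difference: |$6,625 − $3,500| = $3,125.

$3,125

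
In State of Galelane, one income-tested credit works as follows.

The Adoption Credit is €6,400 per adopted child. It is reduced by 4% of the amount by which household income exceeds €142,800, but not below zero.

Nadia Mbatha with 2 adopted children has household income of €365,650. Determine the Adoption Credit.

€3,886

Adoption Credit: base = 2 × €6,400 = €12,800. 4% of the €222,850 excess over €142,800 is €8,914; credit = €12,800 − €8,914 = €3,886.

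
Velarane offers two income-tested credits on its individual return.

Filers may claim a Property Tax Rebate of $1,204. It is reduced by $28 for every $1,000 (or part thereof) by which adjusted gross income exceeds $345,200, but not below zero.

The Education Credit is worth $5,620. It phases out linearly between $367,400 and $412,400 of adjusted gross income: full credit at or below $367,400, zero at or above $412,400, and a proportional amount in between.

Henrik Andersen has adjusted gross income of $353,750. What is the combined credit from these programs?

$6,572

Property Tax Rebate: income exceeds $345,200 by $8,550, which is 9 full-or-partial $1,000 increments; reduction = 9 × $28 = $252, leaving $952.
Education Credit: $353,750 is at or below the $367,400 threshold, so the full $5,620 applies.
Total: $952 + $5,620 = $6,572.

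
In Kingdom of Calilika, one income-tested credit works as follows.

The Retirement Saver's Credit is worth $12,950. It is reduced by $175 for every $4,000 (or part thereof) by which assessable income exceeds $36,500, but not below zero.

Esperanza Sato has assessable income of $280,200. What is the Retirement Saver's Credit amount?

$2,275

Retirement Saver's Credit: income exceeds $36,500 by $243,700, which is 61 full-or-partial $4,000 increments; reduction = 61 × $175 = $10,675, leaving $2,275.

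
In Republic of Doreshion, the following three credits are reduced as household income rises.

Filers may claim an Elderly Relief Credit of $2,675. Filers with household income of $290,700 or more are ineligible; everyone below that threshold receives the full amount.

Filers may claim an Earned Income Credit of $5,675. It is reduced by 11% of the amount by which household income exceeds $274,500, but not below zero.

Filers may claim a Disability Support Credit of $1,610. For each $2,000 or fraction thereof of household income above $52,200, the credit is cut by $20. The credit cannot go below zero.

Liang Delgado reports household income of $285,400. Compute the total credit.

Elderly Relief Credit: $285,400 is below the $290,700 cutoff, so the full $2,675 applies.
Earned Income Credit: 11% of the $10,900 excess over $274,500 is $1,199; credit = $5,675 − $1,199 = $4,476.
Disability Support Credit: income exceeds $52,200 by $233,200 → 117 increments × $20 = $2,340 ≥ base, so the credit is $0.
Total: $2,675 + $4,476 + $0 = $7,151.

$7,151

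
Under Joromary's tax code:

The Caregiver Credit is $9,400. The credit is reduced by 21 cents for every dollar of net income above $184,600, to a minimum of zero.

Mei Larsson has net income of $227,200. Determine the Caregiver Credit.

Caregiver Credit: 21% of the $42,600 excess over $184,600 is $8,946; credit = $9,400 − $8,946 = $454.

$454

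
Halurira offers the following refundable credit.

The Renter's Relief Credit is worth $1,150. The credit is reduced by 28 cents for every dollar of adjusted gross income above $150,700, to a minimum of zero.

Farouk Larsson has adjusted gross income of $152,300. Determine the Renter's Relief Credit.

$702

Renter's Relief Credit: 28% of the $1,600 excess over $150,700 is $448; credit = $1,150 − $448 = $702.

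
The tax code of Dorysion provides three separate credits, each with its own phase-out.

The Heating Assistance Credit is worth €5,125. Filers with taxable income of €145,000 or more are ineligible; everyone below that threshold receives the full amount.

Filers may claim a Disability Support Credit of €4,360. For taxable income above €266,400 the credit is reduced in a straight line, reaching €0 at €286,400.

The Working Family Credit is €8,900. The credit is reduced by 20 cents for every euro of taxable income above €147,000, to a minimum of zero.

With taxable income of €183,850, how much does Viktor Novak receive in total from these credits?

Heating Assistance Credit: €183,850 meets or exceeds the €145,000 cutoff, so the credit is €0.
Disability Support Credit: €183,850 is at or below the €266,400 threshold, so the full €4,360 applies.
Working Family Credit: 20% of the €36,850 excess over €147,000 is €7,370; credit = €8,900 − €7,370 = €1,530.
Total: €0 + €4,360 + €1,530 = €5,890.

€5,890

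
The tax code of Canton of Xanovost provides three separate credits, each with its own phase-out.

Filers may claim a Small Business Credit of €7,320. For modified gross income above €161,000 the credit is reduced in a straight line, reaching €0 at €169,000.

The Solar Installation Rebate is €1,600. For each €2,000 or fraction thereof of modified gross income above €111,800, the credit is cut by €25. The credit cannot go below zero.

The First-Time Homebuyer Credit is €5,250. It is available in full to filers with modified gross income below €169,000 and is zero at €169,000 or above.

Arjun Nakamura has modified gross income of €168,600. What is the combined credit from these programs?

€6,491

Small Business Credit: €168,600 is €7,600 into a €8,000 phase-out range, leaving 400/8,000 of the credit: €7,320 × 400/8,000 = €366.
Solar Installation Rebate: income exceeds €111,800 by €56,800, which is 29 full-or-partial €2,000 increments; reduction = 29 × €25 = €725, leaving €875.
First-Time Homebuyer Credit: €168,600 is below the €169,000 cutoff, so the full €5,250 applies.
Total: €366 + €875 + €5,250 = €6,491.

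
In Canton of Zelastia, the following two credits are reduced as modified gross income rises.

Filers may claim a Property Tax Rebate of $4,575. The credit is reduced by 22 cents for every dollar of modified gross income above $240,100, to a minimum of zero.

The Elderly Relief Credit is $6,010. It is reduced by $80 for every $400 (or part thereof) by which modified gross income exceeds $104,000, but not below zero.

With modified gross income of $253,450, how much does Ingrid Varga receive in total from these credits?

Property Tax Rebate: 22% of the $13,350 excess over $240,100 is $2,937; credit = $4,575 − $2,937 = $1,638.
Elderly Relief Credit: income exceeds $104,000 by $149,450 → 374 increments × $80 = $29,920 ≥ base, so the credit is $0.
Total: $1,638 + $0 = $1,638.

$1,638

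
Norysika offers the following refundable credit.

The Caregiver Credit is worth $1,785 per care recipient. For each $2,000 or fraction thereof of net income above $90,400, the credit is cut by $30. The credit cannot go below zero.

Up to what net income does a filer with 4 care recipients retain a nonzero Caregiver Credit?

Full credit = 4 × $1,785 = $7,140.
After 237 increments the reduction is 237 × $30 = $7,110, leaving $30; one more increment wipes it out. Increment 237 ends at excess 237 × $2,000 = $474,000, so the highest qualifying income is $90,400 + $474,000 = $564,400.

$564,400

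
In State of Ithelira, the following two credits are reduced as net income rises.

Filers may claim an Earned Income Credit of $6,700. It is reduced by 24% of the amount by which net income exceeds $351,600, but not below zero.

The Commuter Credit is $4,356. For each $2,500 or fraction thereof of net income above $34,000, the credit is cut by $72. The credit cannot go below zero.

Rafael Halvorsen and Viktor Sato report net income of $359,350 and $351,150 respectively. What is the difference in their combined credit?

$1,860

Rafael ($359,350): Earned Income Credit: 24% of the $7,750 excess over $351,600 is $1,860; credit = $6,700 − $1,860 = $4,840. Commuter Credit: income exceeds $34,000 by $325,350 → 131 increments × $72 = $9,432 ≥ base, so the credit is $0. total $4,840 + $0 = $4,840
Viktor ($351,150): Earned Income Credit: $351,150 is at or below the $351,600 threshold, so the full $6,700 applies. Commuter Credit: income exceeds $34,000 by $317,150 → 127 increments × $72 = $9,144 ≥ base, so the credit is $0. total $6,700 + $0 = $6,700
Difference: |$4,840 − $6,700| = $1,860.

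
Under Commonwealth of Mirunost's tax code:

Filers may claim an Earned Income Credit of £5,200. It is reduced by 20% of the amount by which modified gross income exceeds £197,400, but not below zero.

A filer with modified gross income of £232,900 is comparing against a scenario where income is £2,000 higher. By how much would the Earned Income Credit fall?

£0

At £232,900 — 20% of the £35,500 excess over £197,400 is £7,100 ≥ base, so the credit is £0.
At £234,900 — 20% of the £37,500 excess over £197,400 is £7,500 ≥ base, so the credit is £0.
Lost: £0 − £0 = £0.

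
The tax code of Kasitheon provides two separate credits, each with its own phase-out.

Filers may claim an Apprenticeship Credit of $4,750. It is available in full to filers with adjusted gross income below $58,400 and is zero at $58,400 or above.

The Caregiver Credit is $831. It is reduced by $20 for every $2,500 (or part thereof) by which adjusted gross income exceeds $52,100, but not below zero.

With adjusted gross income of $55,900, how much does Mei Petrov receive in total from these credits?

$5,541

Apprenticeship Credit: $55,900 is below the $58,400 cutoff, so the full $4,750 applies.
Caregiver Credit: income exceeds $52,100 by $3,800, which is 2 full-or-partial $2,500 increments; reduction = 2 × $20 = $40, leaving $791.
Total: $4,750 + $791 = $5,541.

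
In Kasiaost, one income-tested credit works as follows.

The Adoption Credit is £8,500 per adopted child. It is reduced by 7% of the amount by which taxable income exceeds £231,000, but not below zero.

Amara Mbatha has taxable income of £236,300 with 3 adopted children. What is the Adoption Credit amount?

£25,129

Adoption Credit: base = 3 × £8,500 = £25,500. 7% of the £5,300 excess over £231,000 is £371; credit = £25,500 − £371 = £25,129.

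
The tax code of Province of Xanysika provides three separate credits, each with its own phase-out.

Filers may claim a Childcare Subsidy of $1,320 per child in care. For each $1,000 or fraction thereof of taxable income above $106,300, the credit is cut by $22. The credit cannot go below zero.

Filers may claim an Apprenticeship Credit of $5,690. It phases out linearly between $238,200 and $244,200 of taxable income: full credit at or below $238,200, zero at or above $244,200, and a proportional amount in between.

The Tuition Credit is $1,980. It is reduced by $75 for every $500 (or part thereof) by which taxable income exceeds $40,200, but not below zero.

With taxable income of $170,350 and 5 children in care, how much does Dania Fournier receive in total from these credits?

$10,860

Childcare Subsidy: base = 5 × $1,320 = $6,600. income exceeds $106,300 by $64,050, which is 65 full-or-partial $1,000 increments; reduction = 65 × $22 = $1,430, leaving $5,170.
Apprenticeship Credit: $170,350 is at or below the $238,200 threshold, so the full $5,690 applies.
Tuition Credit: income exceeds $40,200 by $130,150 → 261 increments × $75 = $19,575 ≥ base, so the credit is $0.
Total: $5,170 + $5,690 + $0 = $10,860.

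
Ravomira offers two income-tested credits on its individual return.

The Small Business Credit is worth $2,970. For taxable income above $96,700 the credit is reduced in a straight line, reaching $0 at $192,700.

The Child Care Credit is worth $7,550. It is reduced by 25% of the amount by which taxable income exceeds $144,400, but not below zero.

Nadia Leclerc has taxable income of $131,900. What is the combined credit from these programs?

$9,431

Small Business Credit: $131,900 is $35,200 into a $96,000 phase-out range, leaving 60,800/96,000 of the credit: $2,970 × 60,800/96,000 = $1,881.
Child Care Credit: $131,900 is at or below the $144,400 threshold, so the full $7,550 applies.
Total: $1,881 + $7,550 = $9,431.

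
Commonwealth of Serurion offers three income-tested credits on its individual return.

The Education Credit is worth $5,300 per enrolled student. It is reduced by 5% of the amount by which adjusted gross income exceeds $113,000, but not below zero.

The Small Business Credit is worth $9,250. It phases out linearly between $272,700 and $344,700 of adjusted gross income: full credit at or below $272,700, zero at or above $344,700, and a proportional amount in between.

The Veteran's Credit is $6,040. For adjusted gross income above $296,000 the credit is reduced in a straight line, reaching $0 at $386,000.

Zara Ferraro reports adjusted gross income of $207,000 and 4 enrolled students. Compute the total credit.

$31,790

Education Credit: base = 4 × $5,300 = $21,200. 5% of the $94,000 excess over $113,000 is $4,700; credit = $21,200 − $4,700 = $16,500.
Small Business Credit: $207,000 is at or below the $272,700 threshold, so the full $9,250 applies.
Veteran's Credit: $207,000 is at or below the $296,000 threshold, so the full $6,040 applies.
Total: $16,500 + $9,250 + $6,040 = $31,790.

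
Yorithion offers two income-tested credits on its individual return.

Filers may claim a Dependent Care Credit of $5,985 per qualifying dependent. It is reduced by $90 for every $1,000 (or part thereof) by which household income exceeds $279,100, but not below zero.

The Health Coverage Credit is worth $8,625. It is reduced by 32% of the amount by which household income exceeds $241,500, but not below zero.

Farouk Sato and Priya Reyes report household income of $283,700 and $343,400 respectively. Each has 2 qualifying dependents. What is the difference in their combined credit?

$5,400

Farouk ($283,700): Dependent Care Credit: base = 2 × $5,985 = $11,970. income exceeds $279,100 by $4,600, which is 5 full-or-partial $1,000 increments; reduction = 5 × $90 = $450, leaving $11,520. Health Coverage Credit: 32% of the $42,200 excess over $241,500 is $13,504 ≥ base, so the credit is $0. total $11,520 + $0 = $11,520
Priya ($343,400): Dependent Care Credit: base = 2 × $5,985 = $11,970. income exceeds $279,100 by $64,300, which is 65 full-or-partial $1,000 increments; reduction = 65 × $90 = $5,850, leaving $6,120. Health Coverage Credit: 32% of the $101,900 excess over $241,500 is $32,608 ≥ base, so the credit is $0. total $6,120 + $0 = $6,120
Difference: |$11,520 − $6,120| = $5,400.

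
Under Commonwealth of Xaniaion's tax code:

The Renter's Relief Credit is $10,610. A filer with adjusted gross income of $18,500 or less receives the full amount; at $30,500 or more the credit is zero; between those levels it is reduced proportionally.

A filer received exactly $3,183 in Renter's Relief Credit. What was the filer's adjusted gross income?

$26,900

$3,183 is 3,183/10,610 of the full $10,610, so 7,427/10,610 of the $12,000 range has been used: income = $18,500 + $12,000 × 7,427/10,610 = $26,900.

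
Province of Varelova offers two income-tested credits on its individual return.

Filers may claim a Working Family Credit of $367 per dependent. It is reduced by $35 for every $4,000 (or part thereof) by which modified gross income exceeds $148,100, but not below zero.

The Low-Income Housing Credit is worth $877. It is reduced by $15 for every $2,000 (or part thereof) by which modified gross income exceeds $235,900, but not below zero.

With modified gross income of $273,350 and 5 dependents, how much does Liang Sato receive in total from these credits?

Working Family Credit: base = 5 × $367 = $1,835. income exceeds $148,100 by $125,250, which is 32 full-or-partial $4,000 increments; reduction = 32 × $35 = $1,120, leaving $715.
Low-Income Housing Credit: income exceeds $235,900 by $37,450, which is 19 full-or-partial $2,000 increments; reduction = 19 × $15 = $285, leaving $592.
Total: $715 + $592 = $1,307.

$1,307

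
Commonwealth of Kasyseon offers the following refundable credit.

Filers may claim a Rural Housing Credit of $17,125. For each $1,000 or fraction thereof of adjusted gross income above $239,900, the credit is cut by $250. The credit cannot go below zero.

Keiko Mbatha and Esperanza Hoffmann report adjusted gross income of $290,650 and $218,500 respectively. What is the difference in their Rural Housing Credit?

Keiko ($290,650): Rural Housing Credit: income exceeds $239,900 by $50,750, which is 51 full-or-partial $1,000 increments; reduction = 51 × $250 = $12,750, leaving $4,375.
Esperanza ($218,500): Rural Housing Credit: $218,500 is at or below the $239,900 threshold, so the full $17,125 applies.
Difference: |$4,375 − $17,125| = $12,750.

$12,750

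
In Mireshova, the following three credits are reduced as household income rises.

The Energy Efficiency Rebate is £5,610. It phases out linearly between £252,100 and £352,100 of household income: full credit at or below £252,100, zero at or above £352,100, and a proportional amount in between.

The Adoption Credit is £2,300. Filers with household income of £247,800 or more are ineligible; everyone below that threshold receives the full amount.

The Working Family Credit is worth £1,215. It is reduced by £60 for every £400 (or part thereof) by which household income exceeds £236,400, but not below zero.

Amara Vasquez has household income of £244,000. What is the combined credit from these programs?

£7,985

Energy Efficiency Rebate: £244,000 is at or below the £252,100 threshold, so the full £5,610 applies.
Adoption Credit: £244,000 is below the £247,800 cutoff, so the full £2,300 applies.
Working Family Credit: income exceeds £236,400 by £7,600, which is 19 full-or-partial £400 increments; reduction = 19 × £60 = £1,140, leaving £75.
Total: £5,610 + £2,300 + £75 = £7,985.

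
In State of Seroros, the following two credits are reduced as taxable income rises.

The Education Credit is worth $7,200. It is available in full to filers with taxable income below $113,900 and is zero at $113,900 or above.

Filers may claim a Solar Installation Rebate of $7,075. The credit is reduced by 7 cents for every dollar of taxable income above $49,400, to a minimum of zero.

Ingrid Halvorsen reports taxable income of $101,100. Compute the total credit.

Education Credit: $101,100 is below the $113,900 cutoff, so the full $7,200 applies.
Solar Installation Rebate: 7% of the $51,700 excess over $49,400 is $3,619; credit = $7,075 − $3,619 = $3,456.
Total: $7,200 + $3,456 = $10,656.

$10,656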